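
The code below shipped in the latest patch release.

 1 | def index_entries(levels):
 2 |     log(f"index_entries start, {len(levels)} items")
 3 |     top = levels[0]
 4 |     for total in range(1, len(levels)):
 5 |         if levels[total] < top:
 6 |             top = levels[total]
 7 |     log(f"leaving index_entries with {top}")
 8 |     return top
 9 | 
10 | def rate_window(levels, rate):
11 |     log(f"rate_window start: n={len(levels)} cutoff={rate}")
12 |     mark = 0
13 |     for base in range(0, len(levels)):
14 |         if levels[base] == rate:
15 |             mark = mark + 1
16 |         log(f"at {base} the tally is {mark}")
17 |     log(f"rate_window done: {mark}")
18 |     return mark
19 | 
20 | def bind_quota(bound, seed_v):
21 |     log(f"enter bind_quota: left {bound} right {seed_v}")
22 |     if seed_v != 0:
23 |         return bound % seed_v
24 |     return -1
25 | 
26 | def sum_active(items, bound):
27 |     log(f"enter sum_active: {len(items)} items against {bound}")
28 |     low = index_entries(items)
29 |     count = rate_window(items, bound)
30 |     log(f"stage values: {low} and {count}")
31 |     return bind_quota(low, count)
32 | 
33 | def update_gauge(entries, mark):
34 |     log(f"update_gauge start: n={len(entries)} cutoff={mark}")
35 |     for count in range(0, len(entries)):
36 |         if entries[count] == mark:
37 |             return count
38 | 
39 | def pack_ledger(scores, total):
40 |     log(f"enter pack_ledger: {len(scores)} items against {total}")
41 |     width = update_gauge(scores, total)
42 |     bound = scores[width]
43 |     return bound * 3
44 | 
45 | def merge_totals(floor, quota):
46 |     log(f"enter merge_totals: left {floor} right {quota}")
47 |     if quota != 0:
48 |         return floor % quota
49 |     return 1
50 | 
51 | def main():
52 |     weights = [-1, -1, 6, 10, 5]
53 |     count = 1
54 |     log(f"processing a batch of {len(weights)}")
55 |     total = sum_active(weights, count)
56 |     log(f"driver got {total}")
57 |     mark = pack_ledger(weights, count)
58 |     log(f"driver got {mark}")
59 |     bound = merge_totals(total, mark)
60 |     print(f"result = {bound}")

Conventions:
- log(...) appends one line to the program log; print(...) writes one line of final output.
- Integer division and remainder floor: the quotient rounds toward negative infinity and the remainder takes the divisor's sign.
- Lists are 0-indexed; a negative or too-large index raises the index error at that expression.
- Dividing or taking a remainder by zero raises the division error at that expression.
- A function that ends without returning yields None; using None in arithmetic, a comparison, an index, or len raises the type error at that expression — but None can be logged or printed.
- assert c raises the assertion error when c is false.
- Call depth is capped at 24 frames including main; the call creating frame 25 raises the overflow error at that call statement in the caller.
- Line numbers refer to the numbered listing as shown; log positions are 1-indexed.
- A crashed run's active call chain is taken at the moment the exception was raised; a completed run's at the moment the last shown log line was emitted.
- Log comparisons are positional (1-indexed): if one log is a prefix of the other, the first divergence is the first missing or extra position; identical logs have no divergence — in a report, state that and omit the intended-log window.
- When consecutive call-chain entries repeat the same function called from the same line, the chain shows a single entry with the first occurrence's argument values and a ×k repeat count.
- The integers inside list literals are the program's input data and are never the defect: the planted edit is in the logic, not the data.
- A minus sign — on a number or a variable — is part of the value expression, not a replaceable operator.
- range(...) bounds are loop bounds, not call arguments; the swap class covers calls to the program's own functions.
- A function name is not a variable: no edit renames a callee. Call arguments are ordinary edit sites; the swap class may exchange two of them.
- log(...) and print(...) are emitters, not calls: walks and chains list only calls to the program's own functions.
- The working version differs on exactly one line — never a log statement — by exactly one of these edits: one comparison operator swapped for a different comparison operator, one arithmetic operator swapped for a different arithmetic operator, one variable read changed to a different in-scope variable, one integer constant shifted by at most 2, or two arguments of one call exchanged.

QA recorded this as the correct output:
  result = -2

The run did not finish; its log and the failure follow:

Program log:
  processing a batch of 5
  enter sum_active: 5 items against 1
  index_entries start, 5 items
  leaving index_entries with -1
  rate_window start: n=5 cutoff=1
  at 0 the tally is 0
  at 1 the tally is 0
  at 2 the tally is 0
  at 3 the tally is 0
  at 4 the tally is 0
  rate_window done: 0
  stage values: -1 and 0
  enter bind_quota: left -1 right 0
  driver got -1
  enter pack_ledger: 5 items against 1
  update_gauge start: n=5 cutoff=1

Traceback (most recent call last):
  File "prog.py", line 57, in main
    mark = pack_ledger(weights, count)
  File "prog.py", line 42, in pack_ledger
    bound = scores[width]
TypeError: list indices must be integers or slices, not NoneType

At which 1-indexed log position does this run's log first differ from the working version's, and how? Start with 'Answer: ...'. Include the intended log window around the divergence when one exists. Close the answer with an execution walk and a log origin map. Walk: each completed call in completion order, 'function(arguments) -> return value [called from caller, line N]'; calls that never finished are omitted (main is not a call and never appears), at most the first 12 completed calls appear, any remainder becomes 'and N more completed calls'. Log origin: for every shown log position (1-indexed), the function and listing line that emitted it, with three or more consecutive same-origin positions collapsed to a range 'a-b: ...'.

Answer: at position 2 the run shows 'enter sum_active: 5 items against 1' where the working version logs 'enter sum_active: 5 items against -1'.
Intended log window:
  1: processing a batch of 5
  2: enter sum_active: 5 items against -1
  3: index_entries start, 5 items
Execution walk:
  index_entries([-1, -1, 6, 10, 5]) -> -1  [called from sum_active, line 28]
  rate_window([-1, -1, 6, 10, 5], 1) -> 0  [called from sum_active, line 29]
  bind_quota(-1, 0) -> -1  [called from sum_active, line 31]
  sum_active([-1, -1, 6, 10, 5], 1) -> -1  [called from main, line 55]
  update_gauge([-1, -1, 6, 10, 5], 1) -> None  [called from pack_ledger, line 41]
Log line origins:
  1 — main, line 54
  2 — sum_active, line 27
  3 — index_entries, line 2
  4 — index_entries, line 7
  5 — rate_window, line 11
  6-10 — rate_window, line 16
  11 — rate_window, line 17
  12 — sum_active, line 30
  13 — bind_quota, line 21
  14 — main, line 56
  15 — pack_ledger, line 40
  16 — update_gauge, line 34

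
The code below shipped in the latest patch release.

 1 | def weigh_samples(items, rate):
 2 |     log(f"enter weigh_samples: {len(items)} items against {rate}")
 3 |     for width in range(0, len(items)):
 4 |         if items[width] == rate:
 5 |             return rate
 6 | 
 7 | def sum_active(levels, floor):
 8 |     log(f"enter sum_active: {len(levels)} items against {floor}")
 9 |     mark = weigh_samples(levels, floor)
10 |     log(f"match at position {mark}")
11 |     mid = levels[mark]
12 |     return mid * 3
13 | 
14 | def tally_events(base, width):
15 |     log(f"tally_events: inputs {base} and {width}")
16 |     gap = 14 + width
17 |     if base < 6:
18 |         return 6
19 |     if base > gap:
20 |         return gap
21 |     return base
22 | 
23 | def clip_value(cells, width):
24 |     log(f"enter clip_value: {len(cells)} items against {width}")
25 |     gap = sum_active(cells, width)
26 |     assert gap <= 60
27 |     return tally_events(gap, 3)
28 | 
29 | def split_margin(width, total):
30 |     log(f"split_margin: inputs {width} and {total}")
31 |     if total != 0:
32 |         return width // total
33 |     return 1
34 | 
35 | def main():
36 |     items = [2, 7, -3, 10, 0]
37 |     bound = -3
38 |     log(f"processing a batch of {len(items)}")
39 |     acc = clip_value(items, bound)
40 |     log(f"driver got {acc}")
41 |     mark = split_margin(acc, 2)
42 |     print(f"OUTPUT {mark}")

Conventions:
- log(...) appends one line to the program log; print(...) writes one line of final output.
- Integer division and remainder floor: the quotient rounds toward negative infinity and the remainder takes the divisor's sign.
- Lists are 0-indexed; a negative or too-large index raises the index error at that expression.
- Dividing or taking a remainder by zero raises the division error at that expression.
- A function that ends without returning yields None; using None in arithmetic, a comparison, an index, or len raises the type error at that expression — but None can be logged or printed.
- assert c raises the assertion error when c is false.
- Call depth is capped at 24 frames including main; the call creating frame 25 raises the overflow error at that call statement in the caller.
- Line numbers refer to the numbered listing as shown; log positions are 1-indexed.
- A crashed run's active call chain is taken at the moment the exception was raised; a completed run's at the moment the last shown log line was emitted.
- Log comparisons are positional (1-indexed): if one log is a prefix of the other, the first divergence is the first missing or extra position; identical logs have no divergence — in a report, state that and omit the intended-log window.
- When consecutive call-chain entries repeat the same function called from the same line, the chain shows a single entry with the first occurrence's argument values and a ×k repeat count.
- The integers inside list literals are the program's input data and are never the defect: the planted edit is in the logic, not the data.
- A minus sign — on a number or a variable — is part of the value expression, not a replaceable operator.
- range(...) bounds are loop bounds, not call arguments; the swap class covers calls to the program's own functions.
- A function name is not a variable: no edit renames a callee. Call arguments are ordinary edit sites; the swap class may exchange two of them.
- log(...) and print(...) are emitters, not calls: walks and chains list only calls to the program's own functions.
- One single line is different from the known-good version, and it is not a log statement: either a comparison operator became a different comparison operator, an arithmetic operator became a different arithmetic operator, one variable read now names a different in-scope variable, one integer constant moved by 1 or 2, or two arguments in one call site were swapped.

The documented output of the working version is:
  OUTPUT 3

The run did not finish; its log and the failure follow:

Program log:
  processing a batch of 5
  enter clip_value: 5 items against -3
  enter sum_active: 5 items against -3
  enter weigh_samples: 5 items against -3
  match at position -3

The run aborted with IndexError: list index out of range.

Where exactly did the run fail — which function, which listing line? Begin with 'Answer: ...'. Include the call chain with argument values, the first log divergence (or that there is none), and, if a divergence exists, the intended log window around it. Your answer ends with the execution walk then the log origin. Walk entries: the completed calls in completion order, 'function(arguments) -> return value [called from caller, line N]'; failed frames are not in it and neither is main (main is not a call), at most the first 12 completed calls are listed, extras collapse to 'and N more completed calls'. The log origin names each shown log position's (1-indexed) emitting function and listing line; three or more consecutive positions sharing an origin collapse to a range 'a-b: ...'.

Answer: the error was raised in sum_active, line 11.
Core observation: The earliest visible damage is log position 5 — 'match at position -3' rather than the intended 'match at position 2'.
Call chain: main -> clip_value([2, 7, -3, 10, 0], -3) (called at line 39) -> sum_active([2, 7, -3, 10, 0], -3) (called at line 25).
First divergence: position 5 — shown 'match at position -3', intended 'match at position 2'.
Intended log window:
  3: enter sum_active: 5 items against -3
  4: enter weigh_samples: 5 items against -3
  5: match at position 2
  6: tally_events: inputs -9 and 3
Execution walk:
  weigh_samples([2, 7, -3, 10, 0], -3) -> -3  [called from sum_active, line 9]
Log origins:
  1: logged in main at line 38
  2: logged in clip_value at line 24
  3: logged in sum_active at line 8
  4: logged in weigh_samples at line 2
  5: logged in sum_active at line 10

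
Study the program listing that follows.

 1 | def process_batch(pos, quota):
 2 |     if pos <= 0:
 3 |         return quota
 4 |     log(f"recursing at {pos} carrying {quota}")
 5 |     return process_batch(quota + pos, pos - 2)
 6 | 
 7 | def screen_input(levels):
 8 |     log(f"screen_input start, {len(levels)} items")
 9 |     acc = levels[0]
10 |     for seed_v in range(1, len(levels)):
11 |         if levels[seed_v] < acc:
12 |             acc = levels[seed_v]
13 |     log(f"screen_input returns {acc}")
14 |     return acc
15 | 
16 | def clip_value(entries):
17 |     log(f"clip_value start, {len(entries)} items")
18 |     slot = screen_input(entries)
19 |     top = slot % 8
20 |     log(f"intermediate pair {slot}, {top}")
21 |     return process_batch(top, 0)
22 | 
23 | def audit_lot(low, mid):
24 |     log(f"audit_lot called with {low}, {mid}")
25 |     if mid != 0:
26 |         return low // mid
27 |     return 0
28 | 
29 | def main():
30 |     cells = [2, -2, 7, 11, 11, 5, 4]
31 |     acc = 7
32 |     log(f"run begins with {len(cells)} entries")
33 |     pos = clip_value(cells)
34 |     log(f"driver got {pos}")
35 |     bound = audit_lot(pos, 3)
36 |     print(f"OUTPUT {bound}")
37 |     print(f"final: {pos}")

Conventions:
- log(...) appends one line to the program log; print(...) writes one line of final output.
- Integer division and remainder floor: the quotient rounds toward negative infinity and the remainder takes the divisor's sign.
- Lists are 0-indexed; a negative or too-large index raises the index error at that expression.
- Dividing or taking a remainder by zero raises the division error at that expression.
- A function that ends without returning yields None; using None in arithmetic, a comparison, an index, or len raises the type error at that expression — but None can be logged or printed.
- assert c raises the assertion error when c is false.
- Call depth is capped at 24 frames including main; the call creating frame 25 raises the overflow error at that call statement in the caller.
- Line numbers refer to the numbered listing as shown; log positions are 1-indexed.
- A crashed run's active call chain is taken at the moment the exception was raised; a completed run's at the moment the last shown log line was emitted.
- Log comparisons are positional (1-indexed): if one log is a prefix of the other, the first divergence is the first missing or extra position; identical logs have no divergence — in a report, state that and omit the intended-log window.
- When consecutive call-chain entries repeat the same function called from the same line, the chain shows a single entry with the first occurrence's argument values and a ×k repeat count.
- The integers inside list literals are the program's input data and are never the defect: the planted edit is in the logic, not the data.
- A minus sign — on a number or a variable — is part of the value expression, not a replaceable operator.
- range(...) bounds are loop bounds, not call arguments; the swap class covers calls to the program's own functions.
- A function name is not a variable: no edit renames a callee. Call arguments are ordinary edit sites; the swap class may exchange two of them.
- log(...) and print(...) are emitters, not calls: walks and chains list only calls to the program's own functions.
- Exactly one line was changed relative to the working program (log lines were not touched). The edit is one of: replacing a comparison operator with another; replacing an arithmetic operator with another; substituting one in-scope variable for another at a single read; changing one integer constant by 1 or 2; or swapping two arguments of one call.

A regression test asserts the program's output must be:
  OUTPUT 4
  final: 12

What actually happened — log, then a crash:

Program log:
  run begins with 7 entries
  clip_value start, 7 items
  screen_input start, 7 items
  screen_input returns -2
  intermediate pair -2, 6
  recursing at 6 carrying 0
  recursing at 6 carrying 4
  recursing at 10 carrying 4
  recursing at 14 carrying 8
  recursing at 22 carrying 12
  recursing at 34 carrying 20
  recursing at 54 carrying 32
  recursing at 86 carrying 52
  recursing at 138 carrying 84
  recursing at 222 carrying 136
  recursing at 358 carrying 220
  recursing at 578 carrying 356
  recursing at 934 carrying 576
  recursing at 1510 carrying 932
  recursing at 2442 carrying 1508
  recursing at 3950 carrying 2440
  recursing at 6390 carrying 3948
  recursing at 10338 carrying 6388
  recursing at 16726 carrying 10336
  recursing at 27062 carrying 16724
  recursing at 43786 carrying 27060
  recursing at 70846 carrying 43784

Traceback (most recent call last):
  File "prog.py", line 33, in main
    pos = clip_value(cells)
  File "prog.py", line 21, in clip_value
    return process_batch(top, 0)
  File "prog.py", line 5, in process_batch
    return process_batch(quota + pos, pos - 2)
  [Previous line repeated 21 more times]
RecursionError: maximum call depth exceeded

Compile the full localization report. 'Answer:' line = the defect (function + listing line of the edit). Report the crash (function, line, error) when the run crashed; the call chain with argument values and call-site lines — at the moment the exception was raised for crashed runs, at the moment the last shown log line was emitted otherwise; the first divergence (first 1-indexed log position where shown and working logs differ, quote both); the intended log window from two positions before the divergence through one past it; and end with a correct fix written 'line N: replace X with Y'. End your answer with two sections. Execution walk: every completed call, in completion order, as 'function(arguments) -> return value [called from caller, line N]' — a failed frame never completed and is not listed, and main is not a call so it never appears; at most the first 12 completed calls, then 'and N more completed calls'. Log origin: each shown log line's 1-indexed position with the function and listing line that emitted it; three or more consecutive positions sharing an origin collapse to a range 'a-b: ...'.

Answer: the defect is in process_batch at line 5.
The tell: Position 7 is the first bad log line: 'recursing at 6 carrying 4' should read 'recursing at 4 carrying 6'.
Crash: process_batch, line 5, RecursionError.
Call chain: main -> clip_value([2, -2, 7, 11, 11, 5, 4]) (called at line 33) -> process_batch(6, 0) (called at line 21) -> process_batch(6, 4) (called at line 5) ×21.
First divergence: at position 7 the run shows 'recursing at 6 carrying 4' where the working version logs 'recursing at 4 carrying 6'.
Intended log window:
  5: intermediate pair -2, 6
  6: recursing at 6 carrying 0
  7: recursing at 4 carrying 6
  8: recursing at 2 carrying 10
Execution walk:
  screen_input([2, -2, 7, 11, 11, 5, 4]) -> -2  [called from clip_value, line 18]
Log origins:
  1: emitted by main (line 32)
  2: emitted by clip_value (line 17)
  3: emitted by screen_input (line 8)
  4: emitted by screen_input (line 13)
  5: emitted by clip_value (line 20)
  6-27: emitted by process_batch (line 4)
A correct fix: line 5: replace `process_batch(quota + pos, pos - 2)` with `process_batch(pos - 2, quota + pos)`.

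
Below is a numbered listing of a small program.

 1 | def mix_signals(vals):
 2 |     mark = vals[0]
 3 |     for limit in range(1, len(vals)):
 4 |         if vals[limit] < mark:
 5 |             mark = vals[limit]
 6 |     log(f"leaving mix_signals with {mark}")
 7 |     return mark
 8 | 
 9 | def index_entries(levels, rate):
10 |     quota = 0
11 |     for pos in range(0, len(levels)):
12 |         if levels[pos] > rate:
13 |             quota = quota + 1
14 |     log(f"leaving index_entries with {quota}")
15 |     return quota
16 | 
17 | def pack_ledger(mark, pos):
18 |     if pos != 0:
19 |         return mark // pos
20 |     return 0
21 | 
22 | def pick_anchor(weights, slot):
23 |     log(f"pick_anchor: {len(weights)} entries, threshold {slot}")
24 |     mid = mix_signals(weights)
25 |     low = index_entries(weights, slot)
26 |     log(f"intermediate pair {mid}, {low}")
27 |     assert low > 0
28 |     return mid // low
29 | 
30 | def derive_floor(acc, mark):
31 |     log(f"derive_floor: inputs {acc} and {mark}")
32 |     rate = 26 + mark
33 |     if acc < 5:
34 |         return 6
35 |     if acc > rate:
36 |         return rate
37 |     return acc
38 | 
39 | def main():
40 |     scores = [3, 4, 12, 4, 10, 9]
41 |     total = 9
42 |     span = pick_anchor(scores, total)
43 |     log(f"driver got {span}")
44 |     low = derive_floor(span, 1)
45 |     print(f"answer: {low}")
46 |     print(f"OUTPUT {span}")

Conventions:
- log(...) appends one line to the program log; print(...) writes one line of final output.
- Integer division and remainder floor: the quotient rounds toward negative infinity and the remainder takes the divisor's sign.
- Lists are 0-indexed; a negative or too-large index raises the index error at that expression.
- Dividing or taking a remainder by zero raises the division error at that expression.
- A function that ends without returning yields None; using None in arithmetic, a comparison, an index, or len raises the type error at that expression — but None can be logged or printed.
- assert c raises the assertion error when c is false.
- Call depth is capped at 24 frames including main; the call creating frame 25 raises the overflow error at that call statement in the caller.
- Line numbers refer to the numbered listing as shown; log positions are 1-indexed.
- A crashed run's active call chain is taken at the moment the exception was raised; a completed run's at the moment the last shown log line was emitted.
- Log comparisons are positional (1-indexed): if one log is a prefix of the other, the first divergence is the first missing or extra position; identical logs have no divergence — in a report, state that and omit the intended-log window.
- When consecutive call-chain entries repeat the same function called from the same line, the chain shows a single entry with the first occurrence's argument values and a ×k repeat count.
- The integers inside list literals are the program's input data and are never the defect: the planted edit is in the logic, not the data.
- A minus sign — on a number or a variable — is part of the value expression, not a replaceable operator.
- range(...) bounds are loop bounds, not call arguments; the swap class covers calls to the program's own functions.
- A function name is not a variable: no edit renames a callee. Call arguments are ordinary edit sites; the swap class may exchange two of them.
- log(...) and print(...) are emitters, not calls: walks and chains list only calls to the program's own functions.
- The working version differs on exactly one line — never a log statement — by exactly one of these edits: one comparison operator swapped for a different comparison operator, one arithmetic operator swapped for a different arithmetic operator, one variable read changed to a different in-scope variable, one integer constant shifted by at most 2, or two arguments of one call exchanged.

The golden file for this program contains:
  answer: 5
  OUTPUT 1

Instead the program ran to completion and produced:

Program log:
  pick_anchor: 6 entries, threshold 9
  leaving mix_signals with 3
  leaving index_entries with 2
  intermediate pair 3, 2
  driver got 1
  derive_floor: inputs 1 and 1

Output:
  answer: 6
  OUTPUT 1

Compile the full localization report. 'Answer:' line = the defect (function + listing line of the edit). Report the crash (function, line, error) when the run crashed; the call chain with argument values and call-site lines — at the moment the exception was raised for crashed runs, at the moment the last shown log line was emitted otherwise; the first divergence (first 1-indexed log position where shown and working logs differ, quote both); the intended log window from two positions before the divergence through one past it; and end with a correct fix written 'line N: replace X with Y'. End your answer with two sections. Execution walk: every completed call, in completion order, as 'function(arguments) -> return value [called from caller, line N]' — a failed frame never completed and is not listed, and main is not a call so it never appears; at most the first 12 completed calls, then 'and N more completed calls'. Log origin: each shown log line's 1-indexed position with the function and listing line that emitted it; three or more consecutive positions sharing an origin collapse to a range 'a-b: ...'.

Answer: the defect is in derive_floor at line 34.
Key fact: The logs agree in full; only the final output differs.
Call chain: main -> derive_floor(1, 1) (called at line 44).
First divergence: there is none — every log position agrees.
Execution walk:
  mix_signals([3, 4, 12, 4, 10, 9]) -> 3  [called from pick_anchor, line 24]
  index_entries([3, 4, 12, 4, 10, 9], 9) -> 2  [called from pick_anchor, line 25]
  pick_anchor([3, 4, 12, 4, 10, 9], 9) -> 1  [called from main, line 42]
  derive_floor(1, 1) -> 6  [called from main, line 44]
Log origins:
  1: logged in pick_anchor at line 23
  2: logged in mix_signals at line 6
  3: logged in index_entries at line 14
  4: logged in pick_anchor at line 26
  5: logged in main at line 43
  6: logged in derive_floor at line 31
A correct fix: line 34: replace `6` with `5`.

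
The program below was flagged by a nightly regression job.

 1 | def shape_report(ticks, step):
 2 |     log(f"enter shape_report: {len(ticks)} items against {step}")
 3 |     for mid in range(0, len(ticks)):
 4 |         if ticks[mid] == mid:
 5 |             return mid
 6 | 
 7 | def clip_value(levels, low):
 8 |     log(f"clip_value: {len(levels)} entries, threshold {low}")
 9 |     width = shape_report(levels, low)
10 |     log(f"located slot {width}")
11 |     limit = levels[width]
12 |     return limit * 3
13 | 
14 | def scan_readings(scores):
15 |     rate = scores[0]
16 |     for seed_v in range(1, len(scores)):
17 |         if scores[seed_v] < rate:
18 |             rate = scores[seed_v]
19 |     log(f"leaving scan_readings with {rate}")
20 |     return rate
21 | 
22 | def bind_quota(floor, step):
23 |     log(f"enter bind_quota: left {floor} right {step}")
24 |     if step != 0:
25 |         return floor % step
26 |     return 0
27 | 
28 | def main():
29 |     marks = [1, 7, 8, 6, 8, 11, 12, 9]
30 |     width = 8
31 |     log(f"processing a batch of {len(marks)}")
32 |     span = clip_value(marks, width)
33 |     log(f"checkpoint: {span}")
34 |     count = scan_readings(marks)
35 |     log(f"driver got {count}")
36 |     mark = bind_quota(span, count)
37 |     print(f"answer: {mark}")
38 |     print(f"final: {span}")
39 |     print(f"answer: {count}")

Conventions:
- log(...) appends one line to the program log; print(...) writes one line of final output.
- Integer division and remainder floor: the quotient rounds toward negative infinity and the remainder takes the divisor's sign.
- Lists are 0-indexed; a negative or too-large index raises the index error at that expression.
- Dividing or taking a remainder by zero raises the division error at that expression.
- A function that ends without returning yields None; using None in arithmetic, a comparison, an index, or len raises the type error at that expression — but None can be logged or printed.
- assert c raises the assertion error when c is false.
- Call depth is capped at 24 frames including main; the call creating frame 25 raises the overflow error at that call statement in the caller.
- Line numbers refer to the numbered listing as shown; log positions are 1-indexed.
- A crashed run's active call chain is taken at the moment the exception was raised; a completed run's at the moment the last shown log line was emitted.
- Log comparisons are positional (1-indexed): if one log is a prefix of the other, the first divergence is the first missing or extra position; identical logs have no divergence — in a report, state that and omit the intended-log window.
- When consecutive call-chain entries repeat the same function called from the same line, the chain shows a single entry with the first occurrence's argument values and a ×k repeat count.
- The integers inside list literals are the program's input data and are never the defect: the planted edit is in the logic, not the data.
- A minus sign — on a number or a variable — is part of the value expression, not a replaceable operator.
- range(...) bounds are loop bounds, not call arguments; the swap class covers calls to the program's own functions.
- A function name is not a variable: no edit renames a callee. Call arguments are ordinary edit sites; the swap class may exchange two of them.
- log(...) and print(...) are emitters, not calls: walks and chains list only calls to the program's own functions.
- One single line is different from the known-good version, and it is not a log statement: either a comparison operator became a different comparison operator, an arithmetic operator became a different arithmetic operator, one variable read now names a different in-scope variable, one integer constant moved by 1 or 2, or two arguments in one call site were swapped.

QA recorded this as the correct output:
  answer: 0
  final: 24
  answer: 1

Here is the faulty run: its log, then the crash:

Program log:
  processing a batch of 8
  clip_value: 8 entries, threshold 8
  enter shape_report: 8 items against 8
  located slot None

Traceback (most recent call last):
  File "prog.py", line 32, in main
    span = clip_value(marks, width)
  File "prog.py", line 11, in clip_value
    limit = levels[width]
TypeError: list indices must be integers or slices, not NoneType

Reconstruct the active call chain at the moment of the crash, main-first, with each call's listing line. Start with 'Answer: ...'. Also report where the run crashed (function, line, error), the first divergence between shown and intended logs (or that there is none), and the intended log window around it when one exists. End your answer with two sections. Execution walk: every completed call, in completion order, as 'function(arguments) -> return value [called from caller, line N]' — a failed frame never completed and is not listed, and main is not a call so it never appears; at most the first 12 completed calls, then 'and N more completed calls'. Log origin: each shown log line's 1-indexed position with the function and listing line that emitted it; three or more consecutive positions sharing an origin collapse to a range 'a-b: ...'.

Answer: main -> clip_value (called at line 32).
Core observation: The earliest visible damage is log position 4 — 'located slot None' rather than the intended 'located slot 2'.
Crash: clip_value, line 11, TypeError.
First divergence: position 4 — shown 'located slot None', intended 'located slot 2'.
Intended log window:
  2: clip_value: 8 entries, threshold 8
  3: enter shape_report: 8 items against 8
  4: located slot 2
  5: checkpoint: 24
Execution walk:
  shape_report([1, 7, 8, 6, 8, 11, 12, 9], 8) -> None  [called from clip_value, line 9]
Log origin:
  1: emitted by main (line 31)
  2: emitted by clip_value (line 8)
  3: emitted by shape_report (line 2)
  4: emitted by clip_value (line 10)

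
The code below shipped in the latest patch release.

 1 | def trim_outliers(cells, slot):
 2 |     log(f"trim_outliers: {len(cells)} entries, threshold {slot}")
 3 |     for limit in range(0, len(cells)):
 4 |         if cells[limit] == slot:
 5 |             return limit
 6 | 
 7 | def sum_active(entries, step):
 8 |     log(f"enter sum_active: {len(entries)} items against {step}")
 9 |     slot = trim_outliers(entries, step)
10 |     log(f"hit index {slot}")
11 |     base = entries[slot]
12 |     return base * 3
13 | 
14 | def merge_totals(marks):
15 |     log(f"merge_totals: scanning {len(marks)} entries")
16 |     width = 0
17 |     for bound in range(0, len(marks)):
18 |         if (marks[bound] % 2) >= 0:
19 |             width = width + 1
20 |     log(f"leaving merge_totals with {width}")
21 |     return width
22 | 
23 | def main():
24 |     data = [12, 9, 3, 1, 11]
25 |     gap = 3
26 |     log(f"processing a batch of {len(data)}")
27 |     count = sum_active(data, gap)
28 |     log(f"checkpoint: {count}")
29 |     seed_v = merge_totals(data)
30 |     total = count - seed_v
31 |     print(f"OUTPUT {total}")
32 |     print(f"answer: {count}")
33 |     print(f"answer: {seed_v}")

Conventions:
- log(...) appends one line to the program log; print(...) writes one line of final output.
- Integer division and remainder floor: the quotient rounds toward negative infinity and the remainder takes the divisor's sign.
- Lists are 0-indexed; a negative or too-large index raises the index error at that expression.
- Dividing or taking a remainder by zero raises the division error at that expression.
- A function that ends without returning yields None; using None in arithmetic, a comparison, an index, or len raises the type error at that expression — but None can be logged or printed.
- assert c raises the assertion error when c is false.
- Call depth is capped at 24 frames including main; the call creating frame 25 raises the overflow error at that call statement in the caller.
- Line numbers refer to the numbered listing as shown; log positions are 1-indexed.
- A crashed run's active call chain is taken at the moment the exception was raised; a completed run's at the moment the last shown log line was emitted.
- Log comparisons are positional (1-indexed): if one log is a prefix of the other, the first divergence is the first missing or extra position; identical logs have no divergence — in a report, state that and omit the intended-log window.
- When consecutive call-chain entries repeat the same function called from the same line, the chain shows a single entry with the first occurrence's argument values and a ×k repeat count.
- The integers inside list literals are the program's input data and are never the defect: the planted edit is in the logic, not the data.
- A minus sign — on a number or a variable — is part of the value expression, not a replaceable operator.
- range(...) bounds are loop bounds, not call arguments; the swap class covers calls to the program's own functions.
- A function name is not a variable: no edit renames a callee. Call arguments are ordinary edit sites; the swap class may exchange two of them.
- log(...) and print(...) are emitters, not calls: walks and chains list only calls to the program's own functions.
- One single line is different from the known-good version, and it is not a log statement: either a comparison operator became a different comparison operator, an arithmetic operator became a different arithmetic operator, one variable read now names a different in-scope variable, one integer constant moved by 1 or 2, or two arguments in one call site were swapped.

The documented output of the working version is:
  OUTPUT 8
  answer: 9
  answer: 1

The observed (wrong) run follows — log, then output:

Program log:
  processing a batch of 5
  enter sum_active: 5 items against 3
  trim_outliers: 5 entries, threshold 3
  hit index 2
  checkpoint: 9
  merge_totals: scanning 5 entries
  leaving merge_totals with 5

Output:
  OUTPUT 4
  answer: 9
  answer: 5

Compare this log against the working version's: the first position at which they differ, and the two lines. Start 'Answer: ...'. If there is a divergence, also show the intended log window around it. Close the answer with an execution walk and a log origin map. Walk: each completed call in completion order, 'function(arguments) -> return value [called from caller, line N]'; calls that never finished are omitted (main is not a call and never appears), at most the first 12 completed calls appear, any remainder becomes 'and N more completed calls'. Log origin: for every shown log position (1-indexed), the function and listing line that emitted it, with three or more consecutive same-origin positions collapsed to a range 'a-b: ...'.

Answer: at position 7 the run shows 'leaving merge_totals with 5' where the working version logs 'leaving merge_totals with 1'.
Intended log window:
  5: checkpoint: 9
  6: merge_totals: scanning 5 entries
  7: leaving merge_totals with 1
Execution walk:
  trim_outliers([12, 9, 3, 1, 11], 3) -> 2  [called from sum_active, line 9]
  sum_active([12, 9, 3, 1, 11], 3) -> 9  [called from main, line 27]
  merge_totals([12, 9, 3, 1, 11]) -> 5  [called from main, line 29]
Origin of each log line:
  1: emitted by main (line 26)
  2: emitted by sum_active (line 8)
  3: emitted by trim_outliers (line 2)
  4: emitted by sum_active (line 10)
  5: emitted by main (line 28)
  6: emitted by merge_totals (line 15)
  7: emitted by merge_totals (line 20)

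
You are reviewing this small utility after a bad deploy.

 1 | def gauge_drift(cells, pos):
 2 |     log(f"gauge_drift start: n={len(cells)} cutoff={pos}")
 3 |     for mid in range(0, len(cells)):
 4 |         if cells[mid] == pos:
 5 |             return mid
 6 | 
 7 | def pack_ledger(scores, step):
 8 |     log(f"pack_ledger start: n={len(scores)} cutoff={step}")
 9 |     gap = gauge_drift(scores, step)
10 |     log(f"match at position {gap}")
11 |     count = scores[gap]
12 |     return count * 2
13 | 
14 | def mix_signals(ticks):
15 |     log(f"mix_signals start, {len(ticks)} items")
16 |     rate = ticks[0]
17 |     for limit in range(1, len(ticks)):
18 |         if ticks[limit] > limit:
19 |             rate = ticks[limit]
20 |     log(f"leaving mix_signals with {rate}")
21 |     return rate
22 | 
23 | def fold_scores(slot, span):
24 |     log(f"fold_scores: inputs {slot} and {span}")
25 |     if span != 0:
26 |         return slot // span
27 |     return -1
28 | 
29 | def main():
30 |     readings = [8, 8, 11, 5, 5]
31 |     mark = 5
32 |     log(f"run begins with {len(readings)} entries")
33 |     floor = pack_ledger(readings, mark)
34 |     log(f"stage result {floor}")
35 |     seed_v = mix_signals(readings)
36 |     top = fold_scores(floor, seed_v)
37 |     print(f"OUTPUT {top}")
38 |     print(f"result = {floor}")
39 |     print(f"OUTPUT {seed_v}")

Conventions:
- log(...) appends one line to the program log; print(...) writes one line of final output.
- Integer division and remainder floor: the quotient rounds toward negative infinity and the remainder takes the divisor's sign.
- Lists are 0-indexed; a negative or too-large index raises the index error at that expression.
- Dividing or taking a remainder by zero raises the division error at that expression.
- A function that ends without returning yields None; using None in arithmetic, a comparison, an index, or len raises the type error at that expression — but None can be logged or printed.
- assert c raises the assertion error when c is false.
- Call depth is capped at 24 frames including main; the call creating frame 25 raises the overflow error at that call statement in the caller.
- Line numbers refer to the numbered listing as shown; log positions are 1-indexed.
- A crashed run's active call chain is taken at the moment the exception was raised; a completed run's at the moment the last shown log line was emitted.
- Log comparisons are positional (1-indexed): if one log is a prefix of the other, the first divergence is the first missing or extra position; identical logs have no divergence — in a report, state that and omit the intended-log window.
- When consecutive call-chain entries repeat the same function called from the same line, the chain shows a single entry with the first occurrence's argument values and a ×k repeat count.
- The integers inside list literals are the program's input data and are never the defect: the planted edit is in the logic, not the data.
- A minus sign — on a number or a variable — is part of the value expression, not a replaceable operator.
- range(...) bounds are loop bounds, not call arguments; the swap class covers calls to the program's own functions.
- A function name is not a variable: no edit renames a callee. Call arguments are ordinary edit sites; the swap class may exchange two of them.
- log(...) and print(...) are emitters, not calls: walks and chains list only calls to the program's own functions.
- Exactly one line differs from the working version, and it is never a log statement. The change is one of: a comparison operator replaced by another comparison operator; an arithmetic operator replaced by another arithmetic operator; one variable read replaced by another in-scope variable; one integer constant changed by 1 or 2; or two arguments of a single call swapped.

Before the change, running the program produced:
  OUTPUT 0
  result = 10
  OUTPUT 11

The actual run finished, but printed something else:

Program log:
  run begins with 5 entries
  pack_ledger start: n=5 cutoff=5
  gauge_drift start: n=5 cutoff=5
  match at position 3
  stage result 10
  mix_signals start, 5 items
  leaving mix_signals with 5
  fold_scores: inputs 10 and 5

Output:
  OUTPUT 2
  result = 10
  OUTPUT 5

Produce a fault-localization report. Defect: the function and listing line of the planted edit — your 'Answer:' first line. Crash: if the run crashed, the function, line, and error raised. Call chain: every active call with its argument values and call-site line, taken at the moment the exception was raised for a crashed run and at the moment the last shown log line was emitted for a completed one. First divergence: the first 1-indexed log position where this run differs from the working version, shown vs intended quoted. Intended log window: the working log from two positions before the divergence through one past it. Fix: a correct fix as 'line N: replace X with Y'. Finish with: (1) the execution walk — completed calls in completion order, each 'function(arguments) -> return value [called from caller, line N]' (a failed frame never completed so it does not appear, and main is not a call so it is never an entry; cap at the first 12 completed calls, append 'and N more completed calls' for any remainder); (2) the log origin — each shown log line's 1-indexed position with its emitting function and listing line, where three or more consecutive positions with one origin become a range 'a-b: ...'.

Answer: the defect is in mix_signals at line 18.
Core observation: The log first diverges at position 7: the faulty run prints 'leaving mix_signals with 5' where the working version prints 'leaving mix_signals with 11'.
Call chain: main -> fold_scores(10, 5) (called at line 36).
First divergence: position 7 — the shown line 'leaving mix_signals with 5' should read 'leaving mix_signals with 11'.
Intended log window:
  5: stage result 10
  6: mix_signals start, 5 items
  7: leaving mix_signals with 11
  8: fold_scores: inputs 10 and 11
Execution walk:
  gauge_drift([8, 8, 11, 5, 5], 5) -> 3  [called from pack_ledger, line 9]
  pack_ledger([8, 8, 11, 5, 5], 5) -> 10  [called from main, line 33]
  mix_signals([8, 8, 11, 5, 5]) -> 5  [called from main, line 35]
  fold_scores(10, 5) -> 2  [called from main, line 36]
Origin of each log line:
  1: from main, line 32
  2: from pack_ledger, line 8
  3: from gauge_drift, line 2
  4: from pack_ledger, line 10
  5: from main, line 34
  6: from mix_signals, line 15
  7: from mix_signals, line 20
  8: from fold_scores, line 24
A correct fix: line 18: replace `ticks[limit] > limit` with `ticks[limit] > rate`.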